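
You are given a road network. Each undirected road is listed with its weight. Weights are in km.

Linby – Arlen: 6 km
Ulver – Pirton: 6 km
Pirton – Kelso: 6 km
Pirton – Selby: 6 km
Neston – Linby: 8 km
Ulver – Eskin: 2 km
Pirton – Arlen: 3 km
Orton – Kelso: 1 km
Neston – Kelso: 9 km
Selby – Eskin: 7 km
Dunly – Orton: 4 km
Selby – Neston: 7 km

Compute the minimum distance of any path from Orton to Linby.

16 km

Candidate routes:
Orton - Kelso - Neston - Selby - Pirton - Arlen - Linby: 1+9+7+6+3+6 = 32
Orton - Kelso - Pirton - Arlen - Linby: 1+6+3+6 = 16
Orton - Kelso - Pirton - Selby - Neston - Linby: 1+6+6+7+8 = 28
Orton - Kelso - Neston - Linby: 1+9+8 = 18
Cheapest is Orton - Kelso - Pirton - Arlen - Linby at 16 km.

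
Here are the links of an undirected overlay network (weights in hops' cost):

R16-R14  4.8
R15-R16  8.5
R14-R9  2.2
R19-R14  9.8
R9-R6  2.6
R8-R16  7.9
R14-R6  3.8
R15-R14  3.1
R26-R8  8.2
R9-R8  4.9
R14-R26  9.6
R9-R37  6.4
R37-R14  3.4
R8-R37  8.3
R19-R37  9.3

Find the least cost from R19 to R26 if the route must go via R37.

Shortest R19→R37: R19 → R37 = 9.3
Best R37 to R26: R37 → R14 → R26 costing 13
Total via R37: 9.3 + 13 = 22.3 hops' cost.

22.3 hops' cost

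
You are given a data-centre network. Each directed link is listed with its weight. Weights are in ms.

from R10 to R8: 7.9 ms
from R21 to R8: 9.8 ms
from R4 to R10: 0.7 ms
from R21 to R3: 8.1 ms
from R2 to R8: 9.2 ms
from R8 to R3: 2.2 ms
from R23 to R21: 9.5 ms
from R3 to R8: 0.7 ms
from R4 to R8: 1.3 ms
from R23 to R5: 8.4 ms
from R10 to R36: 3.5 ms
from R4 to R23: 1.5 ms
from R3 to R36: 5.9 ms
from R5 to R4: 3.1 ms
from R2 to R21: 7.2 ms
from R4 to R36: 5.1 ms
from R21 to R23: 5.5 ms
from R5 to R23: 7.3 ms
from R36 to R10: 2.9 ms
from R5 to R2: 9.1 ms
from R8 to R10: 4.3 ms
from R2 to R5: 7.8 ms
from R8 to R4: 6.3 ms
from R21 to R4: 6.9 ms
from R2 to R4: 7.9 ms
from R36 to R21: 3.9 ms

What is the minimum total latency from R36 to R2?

Settle nodes by increasing distance from R36:
R36: 0
R10: 2.9  (via R36)
R21: 3.9  (via R36)
R23: 9.4  (via R21)
R8: 10.8  (via R10)
R4: 10.8  (via R21)
R3: 12  (via R21)
R5: 17.8  (via R23)
R2: 26.9  (via R5)
Shortest route: R36–R21–R23–R5–R2 = 26.9 ms.

26.9 ms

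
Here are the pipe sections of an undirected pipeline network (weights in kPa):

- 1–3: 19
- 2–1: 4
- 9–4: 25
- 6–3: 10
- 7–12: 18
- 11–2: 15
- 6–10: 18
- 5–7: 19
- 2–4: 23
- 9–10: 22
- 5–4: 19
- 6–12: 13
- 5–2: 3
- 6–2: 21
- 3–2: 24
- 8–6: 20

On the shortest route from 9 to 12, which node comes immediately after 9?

Compare a few routes:
9–4–5–2–6–12: 25+19+3+21+13 = 81
9–10–6–12: 22+18+13 = 53
The minimum is 53 kPa via 9–10–6–12.
So from 9 the first move is to 10.

10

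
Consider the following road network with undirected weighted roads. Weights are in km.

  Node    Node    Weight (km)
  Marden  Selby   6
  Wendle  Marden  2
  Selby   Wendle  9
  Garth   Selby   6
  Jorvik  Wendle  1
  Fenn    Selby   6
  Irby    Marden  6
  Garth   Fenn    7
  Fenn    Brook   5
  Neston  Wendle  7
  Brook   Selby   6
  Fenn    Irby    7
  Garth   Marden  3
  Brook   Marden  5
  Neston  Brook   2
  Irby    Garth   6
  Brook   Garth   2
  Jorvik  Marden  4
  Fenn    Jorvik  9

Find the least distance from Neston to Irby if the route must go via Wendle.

Best Neston to Wendle: Neston–Wendle costing 7
Best Wendle to Irby: Wendle–Marden–Irby costing 8
Total via Wendle: 7 + 8 = 15 km.

15 km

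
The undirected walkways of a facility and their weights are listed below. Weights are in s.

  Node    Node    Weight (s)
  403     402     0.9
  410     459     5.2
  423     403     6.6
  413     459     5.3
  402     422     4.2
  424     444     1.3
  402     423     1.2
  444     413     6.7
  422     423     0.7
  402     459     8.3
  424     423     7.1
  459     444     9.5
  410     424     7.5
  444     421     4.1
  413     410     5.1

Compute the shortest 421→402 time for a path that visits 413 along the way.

24.4 s

Best 421 to 413: 421 → 444 → 413 costing 10.8
Best 413 to 402: 413 → 459 → 402 costing 13.6
Total via 413: 10.8 + 13.6 = 24.4 s.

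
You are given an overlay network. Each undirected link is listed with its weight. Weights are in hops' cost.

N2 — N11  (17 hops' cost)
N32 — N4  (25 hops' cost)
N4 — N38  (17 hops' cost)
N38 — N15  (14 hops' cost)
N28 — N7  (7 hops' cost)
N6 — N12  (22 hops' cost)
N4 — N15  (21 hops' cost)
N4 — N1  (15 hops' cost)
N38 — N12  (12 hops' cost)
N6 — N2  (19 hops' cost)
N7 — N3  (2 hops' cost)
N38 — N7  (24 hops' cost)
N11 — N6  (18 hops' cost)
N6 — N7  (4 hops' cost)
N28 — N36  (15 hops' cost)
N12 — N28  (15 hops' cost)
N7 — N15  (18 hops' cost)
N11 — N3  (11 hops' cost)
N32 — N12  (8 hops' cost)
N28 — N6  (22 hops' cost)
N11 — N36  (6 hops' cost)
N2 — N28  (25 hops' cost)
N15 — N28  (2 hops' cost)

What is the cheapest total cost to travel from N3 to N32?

32 hops' cost

Settle nodes by increasing distance from N3:
N3: 0
N7: 2  (via N3)
N6: 6  (via N7)
N28: 9  (via N7)
N11: 11  (via N3)
N15: 11  (via N28)
N36: 17  (via N11)
N12: 24  (via N28)
N38: 25  (via N15)
N2: 25  (via N6)
N4: 32  (via N15)
N32: 32  (via N12)
Shortest route: N3 → N7 → N28 → N12 → N32 = 32 hops' cost.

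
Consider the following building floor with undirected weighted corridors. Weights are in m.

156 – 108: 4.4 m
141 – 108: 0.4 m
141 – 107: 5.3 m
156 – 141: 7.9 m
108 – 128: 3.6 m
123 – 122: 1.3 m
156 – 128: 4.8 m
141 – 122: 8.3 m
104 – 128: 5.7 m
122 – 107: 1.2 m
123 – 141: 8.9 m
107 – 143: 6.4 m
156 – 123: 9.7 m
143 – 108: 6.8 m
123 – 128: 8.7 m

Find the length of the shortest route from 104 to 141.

Running Dijkstra from 104:
104: 0
128: 5.7  (via 104)
108: 9.3  (via 128)
141: 9.7  (via 108)
Shortest route: 104 → 128 → 108 → 141 = 9.7 m.

9.7 m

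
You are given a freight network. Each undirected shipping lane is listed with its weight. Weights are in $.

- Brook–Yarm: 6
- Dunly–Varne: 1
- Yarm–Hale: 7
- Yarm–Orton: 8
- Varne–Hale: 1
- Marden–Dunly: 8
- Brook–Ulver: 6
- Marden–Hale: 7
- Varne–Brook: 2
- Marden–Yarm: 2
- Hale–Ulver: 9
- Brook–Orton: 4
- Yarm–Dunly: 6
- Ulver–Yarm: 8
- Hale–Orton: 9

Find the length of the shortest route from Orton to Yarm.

$8

Shortest distances from Orton:
Orton: 0
Brook: 4  (via Orton)
Varne: 6  (via Brook)
Dunly: 7  (via Varne)
Hale: 7  (via Varne)
Yarm: 8  (via Orton)
Shortest route: Orton–Yarm = $8.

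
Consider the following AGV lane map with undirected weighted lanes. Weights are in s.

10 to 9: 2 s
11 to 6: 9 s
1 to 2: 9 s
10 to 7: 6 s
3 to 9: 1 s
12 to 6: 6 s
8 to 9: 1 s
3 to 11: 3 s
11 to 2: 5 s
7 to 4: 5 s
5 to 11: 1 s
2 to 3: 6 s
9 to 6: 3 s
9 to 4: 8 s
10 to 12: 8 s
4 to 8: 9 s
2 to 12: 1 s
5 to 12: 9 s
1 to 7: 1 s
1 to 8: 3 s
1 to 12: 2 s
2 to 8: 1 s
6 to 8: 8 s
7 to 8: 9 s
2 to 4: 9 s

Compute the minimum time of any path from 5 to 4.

Enumerating some paths:
5 → 11 → 2 → 12 → 1 → 7 → 4: 1+5+1+2+1+5 = 15
5 → 11 → 3 → 9 → 8 → 1 → 7 → 4: 1+3+1+1+3+1+5 = 15
5 → 11 → 3 → 9 → 4: 1+3+1+8 = 13
5 → 11 → 3 → 9 → 8 → 4: 1+3+1+1+9 = 15
Cheapest is 5 → 11 → 3 → 9 → 4 at 13 s.

13 s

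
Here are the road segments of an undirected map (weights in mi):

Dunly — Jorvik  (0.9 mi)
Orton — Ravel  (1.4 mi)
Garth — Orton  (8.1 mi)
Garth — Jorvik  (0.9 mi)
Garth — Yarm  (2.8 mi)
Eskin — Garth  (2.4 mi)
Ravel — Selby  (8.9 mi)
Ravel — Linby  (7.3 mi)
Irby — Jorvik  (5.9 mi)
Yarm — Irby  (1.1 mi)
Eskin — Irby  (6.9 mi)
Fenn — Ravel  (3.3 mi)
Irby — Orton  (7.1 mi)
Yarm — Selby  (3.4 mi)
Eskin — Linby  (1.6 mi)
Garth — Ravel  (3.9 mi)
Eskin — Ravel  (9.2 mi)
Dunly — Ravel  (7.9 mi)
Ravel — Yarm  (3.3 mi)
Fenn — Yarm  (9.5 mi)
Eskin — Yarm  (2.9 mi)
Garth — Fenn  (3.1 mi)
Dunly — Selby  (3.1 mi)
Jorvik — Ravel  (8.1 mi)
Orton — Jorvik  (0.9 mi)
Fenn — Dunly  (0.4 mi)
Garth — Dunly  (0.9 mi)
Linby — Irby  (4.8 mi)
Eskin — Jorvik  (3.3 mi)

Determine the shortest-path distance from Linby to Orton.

5.8 mi

Enumerating some paths:
Linby–Ravel–Orton: 7.3+1.4 = 8.7
Linby–Eskin–Jorvik–Orton: 1.6+3.3+0.9 = 5.8
Linby–Eskin–Garth–Dunly–Jorvik–Orton: 1.6+2.4+0.9+0.9+0.9 = 6.7
The minimum is 5.8 mi via Linby–Eskin–Jorvik–Orton.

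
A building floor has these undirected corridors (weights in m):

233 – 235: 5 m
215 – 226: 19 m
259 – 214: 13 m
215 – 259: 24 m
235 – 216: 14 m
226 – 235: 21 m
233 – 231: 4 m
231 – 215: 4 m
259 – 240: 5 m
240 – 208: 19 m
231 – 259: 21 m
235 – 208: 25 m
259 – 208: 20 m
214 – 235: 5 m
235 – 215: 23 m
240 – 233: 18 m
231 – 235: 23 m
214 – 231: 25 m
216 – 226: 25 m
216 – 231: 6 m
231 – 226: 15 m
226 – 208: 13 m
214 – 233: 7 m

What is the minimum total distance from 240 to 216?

28 m

Compare a few routes:
240 → 233 → 231 → 216: 18+4+6 = 28
240 → 259 → 231 → 216: 5+21+6 = 32
The minimum is 28 m via 240 → 233 → 231 → 216.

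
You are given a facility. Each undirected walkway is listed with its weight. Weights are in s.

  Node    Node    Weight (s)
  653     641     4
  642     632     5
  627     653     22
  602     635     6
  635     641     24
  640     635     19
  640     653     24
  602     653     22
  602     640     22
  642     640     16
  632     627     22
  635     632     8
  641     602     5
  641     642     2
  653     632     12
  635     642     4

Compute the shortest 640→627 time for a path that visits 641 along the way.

Best 640 to 641: 640–642–641 costing 18
Shortest 641→627: 641–653–627 = 26
Total via 641: 18 + 26 = 44 s.

44 s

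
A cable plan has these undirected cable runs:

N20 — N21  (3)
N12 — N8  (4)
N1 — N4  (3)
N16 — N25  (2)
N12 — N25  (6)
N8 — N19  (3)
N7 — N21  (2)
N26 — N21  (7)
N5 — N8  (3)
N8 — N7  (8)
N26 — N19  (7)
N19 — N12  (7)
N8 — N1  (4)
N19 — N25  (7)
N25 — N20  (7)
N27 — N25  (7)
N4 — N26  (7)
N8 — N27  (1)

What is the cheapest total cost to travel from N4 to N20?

Running Dijkstra from N4:
N4: 0
N1: 3  (via N4)
N8: 7  (via N1)
N26: 7  (via N4)
N27: 8  (via N8)
N19: 10  (via N8)
N5: 10  (via N8)
N12: 11  (via N8)
N21: 14  (via N26)
N7: 15  (via N8)
N25: 15  (via N27)
N20: 17  (via N21)
Shortest route: N4–N26–N21–N20 = 17.

17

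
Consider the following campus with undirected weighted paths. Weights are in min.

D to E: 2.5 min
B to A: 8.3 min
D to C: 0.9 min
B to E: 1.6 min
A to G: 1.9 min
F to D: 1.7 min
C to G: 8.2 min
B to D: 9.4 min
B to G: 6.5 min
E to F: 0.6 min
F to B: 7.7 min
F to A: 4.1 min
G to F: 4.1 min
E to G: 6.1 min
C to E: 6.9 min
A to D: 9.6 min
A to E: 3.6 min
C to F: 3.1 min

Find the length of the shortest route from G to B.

Settle nodes by increasing distance from G:
G: 0
A: 1.9  (via G)
F: 4.1  (via G)
E: 4.7  (via F)
D: 5.8  (via F)
B: 6.3  (via E)
Shortest route: G–F–E–B = 6.3 min.

6.3 min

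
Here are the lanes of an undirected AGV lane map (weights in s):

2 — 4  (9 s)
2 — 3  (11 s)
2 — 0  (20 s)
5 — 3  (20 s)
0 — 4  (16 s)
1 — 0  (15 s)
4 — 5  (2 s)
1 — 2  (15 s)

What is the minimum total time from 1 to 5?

Enumerating some paths:
1 → 2 → 4 → 5: 15+9+2 = 26
1 → 0 → 4 → 5: 15+16+2 = 33
1 → 0 → 2 → 4 → 5: 15+20+9+2 = 46
1 → 2 → 3 → 5: 15+11+20 = 46
The minimum is 26 s via 1 → 2 → 4 → 5.

26 s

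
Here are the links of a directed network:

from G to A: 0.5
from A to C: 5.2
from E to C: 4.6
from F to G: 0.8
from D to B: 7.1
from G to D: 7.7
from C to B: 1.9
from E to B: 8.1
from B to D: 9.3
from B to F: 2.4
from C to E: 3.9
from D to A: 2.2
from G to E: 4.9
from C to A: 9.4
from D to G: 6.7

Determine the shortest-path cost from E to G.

Enumerating some paths:
E → B → D → G: 8.1+9.3+6.7 = 24.1
E → C → B → F → G: 4.6+1.9+2.4+0.8 = 9.7
E → B → F → G: 8.1+2.4+0.8 = 11.3
E → C → B → D → G: 4.6+1.9+9.3+6.7 = 22.5
The minimum is 9.7 via E → C → B → F → G.

9.7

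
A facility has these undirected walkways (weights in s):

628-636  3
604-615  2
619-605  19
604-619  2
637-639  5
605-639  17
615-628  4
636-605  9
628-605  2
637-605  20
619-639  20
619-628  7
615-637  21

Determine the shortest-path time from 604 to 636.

9 s

Candidate routes:
604 → 619 → 628 → 636: 2+7+3 = 12
604 → 615 → 628 → 636: 2+4+3 = 9
604 → 615 → 628 → 605 → 636: 2+4+2+9 = 17
The minimum is 9 s via 604 → 615 → 628 → 636.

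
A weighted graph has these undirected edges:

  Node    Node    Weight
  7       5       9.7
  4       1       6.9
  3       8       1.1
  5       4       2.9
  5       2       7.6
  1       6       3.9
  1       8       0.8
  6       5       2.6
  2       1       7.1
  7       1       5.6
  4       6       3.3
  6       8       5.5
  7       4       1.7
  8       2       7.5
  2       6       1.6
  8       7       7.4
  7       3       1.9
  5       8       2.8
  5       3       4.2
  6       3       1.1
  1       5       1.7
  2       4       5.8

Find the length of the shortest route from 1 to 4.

4.6

Settle nodes by increasing distance from 1:
1: 0
8: 0.8  (via 1)
5: 1.7  (via 1)
3: 1.9  (via 8)
6: 3  (via 3)
7: 3.8  (via 3)
2: 4.6  (via 6)
4: 4.6  (via 5)
Shortest route: 1 → 5 → 4 = 4.6.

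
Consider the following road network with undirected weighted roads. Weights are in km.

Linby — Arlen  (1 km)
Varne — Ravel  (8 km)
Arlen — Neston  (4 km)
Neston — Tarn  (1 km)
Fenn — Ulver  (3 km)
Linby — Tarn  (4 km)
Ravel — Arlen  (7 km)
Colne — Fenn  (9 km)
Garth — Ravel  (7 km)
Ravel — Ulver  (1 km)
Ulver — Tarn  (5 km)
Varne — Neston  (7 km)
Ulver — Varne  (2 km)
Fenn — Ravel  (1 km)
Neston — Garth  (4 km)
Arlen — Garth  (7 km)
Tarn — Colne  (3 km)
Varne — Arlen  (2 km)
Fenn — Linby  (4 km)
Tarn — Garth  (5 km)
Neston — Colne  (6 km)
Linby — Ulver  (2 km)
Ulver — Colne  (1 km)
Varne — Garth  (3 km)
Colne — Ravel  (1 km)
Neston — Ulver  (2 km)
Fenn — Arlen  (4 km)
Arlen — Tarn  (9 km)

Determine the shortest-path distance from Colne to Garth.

6 km

Running Dijkstra from Colne:
Colne: 0
Ravel: 1  (via Colne)
Ulver: 1  (via Colne)
Fenn: 2  (via Ravel)
Neston: 3  (via Ulver)
Linby: 3  (via Ulver)
Varne: 3  (via Ulver)
Tarn: 3  (via Colne)
Arlen: 4  (via Linby)
Garth: 6  (via Varne)
Shortest route: Colne–Ulver–Varne–Garth = 6 km.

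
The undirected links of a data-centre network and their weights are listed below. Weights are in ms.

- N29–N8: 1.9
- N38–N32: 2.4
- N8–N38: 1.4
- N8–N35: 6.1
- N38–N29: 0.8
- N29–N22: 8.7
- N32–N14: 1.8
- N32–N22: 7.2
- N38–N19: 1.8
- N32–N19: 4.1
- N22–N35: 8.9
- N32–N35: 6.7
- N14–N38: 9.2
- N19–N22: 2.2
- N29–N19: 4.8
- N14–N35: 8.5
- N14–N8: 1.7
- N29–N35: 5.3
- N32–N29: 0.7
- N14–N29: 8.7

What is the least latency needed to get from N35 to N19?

7.9 ms

Candidate routes:
N35–N29–N38–N19: 5.3+0.8+1.8 = 7.9
N35–N8–N38–N19: 6.1+1.4+1.8 = 9.3
Cheapest is N35–N29–N38–N19 at 7.9 ms.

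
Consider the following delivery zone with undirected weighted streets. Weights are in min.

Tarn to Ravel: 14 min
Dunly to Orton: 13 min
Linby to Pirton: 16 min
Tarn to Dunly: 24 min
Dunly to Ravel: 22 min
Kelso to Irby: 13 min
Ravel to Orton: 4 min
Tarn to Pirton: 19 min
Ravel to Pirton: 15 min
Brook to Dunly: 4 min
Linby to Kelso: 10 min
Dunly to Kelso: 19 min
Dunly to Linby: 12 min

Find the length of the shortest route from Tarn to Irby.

56 min

Settle nodes by increasing distance from Tarn:
Tarn: 0
Ravel: 14  (via Tarn)
Orton: 18  (via Ravel)
Pirton: 19  (via Tarn)
Dunly: 24  (via Tarn)
Brook: 28  (via Dunly)
Linby: 35  (via Pirton)
Kelso: 43  (via Dunly)
Irby: 56  (via Kelso)
Shortest route: Tarn → Dunly → Kelso → Irby = 56 min.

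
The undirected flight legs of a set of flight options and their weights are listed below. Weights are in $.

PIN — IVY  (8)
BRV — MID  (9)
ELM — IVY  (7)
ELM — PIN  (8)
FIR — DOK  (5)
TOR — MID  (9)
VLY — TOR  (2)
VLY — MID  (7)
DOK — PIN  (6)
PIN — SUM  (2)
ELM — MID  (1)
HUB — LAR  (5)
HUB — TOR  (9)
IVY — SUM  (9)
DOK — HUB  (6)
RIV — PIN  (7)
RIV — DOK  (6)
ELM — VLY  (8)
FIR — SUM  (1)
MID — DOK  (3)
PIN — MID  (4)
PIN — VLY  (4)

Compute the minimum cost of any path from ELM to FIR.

Settle nodes by increasing distance from ELM:
ELM: 0
MID: 1  (via ELM)
DOK: 4  (via MID)
PIN: 5  (via MID)
IVY: 7  (via ELM)
SUM: 7  (via PIN)
VLY: 8  (via ELM)
FIR: 8  (via SUM)
Shortest route: ELM–MID–PIN–SUM–FIR = $8.

$8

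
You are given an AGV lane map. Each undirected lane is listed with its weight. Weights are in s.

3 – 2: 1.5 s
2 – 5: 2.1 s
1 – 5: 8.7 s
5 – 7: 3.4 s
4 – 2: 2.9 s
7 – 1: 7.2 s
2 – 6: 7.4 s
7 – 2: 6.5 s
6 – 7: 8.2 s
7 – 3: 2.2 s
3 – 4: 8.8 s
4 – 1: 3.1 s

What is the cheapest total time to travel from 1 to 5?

8.1 s

Candidate routes:
1–7–3–2–5: 7.2+2.2+1.5+2.1 = 13
1–7–5: 7.2+3.4 = 10.6
1–4–2–5: 3.1+2.9+2.1 = 8.1
1–5: 8.7 = 8.7
Cheapest is 1–4–2–5 at 8.1 s.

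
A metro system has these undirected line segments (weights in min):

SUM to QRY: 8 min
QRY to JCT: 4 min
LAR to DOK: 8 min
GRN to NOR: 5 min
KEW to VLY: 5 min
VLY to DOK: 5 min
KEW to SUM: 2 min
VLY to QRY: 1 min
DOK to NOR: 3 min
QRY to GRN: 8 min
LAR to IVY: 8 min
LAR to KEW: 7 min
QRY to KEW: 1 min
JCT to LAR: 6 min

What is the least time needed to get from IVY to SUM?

Enumerating some paths:
IVY - LAR - DOK - VLY - QRY - KEW - SUM: 8+8+5+1+1+2 = 25
IVY - LAR - JCT - QRY - KEW - SUM: 8+6+4+1+2 = 21
IVY - LAR - KEW - SUM: 8+7+2 = 17
IVY - LAR - KEW - QRY - SUM: 8+7+1+8 = 24
Cheapest is IVY - LAR - KEW - SUM at 17 min.

17 min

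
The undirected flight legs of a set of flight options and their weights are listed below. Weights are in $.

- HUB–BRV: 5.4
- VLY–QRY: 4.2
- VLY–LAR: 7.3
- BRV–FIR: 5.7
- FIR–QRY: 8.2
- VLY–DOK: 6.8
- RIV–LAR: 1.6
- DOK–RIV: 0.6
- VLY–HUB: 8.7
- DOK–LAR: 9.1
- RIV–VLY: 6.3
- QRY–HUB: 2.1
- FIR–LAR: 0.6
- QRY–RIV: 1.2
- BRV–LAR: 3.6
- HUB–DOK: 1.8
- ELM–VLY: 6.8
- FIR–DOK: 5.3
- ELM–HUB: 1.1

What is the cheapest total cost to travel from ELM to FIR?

$5.7

Enumerating some paths:
ELM–HUB–DOK–RIV–LAR–FIR: 1.1+1.8+0.6+1.6+0.6 = 5.7
ELM–HUB–QRY–RIV–LAR–FIR: 1.1+2.1+1.2+1.6+0.6 = 6.6
The minimum is $5.7 via ELM–HUB–DOK–RIV–LAR–FIR.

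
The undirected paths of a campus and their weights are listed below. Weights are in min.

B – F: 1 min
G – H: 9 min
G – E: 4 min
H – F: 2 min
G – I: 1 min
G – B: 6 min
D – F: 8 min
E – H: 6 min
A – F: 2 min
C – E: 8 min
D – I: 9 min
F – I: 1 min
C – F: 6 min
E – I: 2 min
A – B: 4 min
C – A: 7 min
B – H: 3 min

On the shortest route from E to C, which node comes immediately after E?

Candidate routes:
E - I - F - A - C: 2+1+2+7 = 12
E - I - F - C: 2+1+6 = 9
E - C: 8 = 8
The minimum is 8 min via E - C.
So from E the first move is to C.

C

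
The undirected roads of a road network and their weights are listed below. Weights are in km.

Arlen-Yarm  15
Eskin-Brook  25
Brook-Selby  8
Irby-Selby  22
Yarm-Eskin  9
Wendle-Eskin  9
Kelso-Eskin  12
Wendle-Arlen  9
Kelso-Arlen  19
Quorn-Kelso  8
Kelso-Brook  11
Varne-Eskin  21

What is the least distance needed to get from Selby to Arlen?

38 km

Running Dijkstra from Selby:
Selby: 0
Brook: 8  (via Selby)
Kelso: 19  (via Brook)
Irby: 22  (via Selby)
Quorn: 27  (via Kelso)
Eskin: 31  (via Kelso)
Arlen: 38  (via Kelso)
Shortest route: Selby → Brook → Kelso → Arlen = 38 km.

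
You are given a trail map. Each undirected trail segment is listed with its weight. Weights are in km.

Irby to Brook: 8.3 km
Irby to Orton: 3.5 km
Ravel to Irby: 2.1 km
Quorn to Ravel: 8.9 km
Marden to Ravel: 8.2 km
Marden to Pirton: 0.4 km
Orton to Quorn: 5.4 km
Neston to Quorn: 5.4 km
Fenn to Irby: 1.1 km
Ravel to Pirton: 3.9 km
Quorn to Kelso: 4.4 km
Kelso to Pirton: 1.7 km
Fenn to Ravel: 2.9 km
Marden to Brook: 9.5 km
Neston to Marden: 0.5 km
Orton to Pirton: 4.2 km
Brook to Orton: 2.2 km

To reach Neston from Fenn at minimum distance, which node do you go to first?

Enumerating some paths:
Fenn–Ravel–Pirton–Marden–Neston: 2.9+3.9+0.4+0.5 = 7.7
Fenn–Irby–Ravel–Pirton–Marden–Neston: 1.1+2.1+3.9+0.4+0.5 = 8
Cheapest is Fenn–Ravel–Pirton–Marden–Neston at 7.7 km.
So from Fenn the first move is to Ravel.

Ravel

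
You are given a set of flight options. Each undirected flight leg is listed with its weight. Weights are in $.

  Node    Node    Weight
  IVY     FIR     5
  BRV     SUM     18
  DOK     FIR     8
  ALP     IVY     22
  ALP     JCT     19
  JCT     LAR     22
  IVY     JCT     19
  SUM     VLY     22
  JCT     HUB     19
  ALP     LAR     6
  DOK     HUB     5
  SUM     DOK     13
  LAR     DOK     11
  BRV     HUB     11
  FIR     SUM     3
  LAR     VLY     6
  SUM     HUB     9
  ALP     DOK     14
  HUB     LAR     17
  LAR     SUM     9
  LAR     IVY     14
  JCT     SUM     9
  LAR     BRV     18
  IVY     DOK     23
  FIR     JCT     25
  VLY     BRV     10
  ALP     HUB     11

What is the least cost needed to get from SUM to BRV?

$18

Enumerating some paths:
SUM → BRV: 18 = 18
SUM → HUB → BRV: 9+11 = 20
Cheapest is SUM → BRV at $18.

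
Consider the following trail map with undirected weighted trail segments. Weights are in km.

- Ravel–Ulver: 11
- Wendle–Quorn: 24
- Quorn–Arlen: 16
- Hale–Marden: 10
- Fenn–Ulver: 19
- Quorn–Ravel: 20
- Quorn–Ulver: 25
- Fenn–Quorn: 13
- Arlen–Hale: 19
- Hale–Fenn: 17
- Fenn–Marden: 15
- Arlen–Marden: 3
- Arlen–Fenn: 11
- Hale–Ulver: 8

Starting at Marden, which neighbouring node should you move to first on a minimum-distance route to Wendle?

Arlen

Candidate routes:
Marden–Fenn–Quorn–Wendle: 15+13+24 = 52
Marden–Arlen–Fenn–Quorn–Wendle: 3+11+13+24 = 51
Marden–Arlen–Quorn–Wendle: 3+16+24 = 43
Cheapest is Marden–Arlen–Quorn–Wendle at 43 km.
So from Marden the first move is to Arlen.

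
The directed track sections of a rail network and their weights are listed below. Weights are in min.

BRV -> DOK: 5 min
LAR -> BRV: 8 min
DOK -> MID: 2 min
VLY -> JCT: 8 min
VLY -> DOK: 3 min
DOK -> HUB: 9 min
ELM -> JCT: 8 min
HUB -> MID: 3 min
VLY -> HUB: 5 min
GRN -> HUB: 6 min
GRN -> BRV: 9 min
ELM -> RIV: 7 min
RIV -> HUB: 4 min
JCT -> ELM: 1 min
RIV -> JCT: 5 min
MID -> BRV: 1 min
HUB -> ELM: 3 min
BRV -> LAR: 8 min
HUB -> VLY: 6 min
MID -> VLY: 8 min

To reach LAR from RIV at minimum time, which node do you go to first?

HUB

Enumerating some paths:
RIV–HUB–MID–BRV–LAR: 4+3+1+8 = 16
RIV–HUB–VLY–DOK–MID–BRV–LAR: 4+6+3+2+1+8 = 24
Cheapest is RIV–HUB–MID–BRV–LAR at 16 min.
So from RIV the first move is to HUB.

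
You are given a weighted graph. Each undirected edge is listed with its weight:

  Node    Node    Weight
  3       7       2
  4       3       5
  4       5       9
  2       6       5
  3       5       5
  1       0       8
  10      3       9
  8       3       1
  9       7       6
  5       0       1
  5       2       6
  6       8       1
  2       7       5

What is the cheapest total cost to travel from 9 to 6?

10

Candidate routes:
9 → 7 → 2 → 5 → 3 → 8 → 6: 6+5+6+5+1+1 = 24
9 → 7 → 2 → 6: 6+5+5 = 16
9 → 7 → 3 → 5 → 2 → 6: 6+2+5+6+5 = 24
9 → 7 → 3 → 8 → 6: 6+2+1+1 = 10
Cheapest is 9 → 7 → 3 → 8 → 6 at 10.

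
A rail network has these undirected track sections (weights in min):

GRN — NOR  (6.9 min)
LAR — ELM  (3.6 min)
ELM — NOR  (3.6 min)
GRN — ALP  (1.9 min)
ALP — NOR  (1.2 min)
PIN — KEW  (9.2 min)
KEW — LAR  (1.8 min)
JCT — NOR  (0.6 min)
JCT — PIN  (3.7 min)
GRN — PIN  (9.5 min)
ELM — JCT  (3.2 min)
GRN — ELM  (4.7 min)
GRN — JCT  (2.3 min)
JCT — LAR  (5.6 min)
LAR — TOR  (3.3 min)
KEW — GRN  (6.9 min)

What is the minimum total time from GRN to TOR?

Running Dijkstra from GRN:
GRN: 0
ALP: 1.9  (via GRN)
JCT: 2.3  (via GRN)
NOR: 2.9  (via JCT)
ELM: 4.7  (via GRN)
PIN: 6  (via JCT)
KEW: 6.9  (via GRN)
LAR: 7.9  (via JCT)
TOR: 11.2  (via LAR)
Shortest route: GRN–JCT–LAR–TOR = 11.2 min.

11.2 min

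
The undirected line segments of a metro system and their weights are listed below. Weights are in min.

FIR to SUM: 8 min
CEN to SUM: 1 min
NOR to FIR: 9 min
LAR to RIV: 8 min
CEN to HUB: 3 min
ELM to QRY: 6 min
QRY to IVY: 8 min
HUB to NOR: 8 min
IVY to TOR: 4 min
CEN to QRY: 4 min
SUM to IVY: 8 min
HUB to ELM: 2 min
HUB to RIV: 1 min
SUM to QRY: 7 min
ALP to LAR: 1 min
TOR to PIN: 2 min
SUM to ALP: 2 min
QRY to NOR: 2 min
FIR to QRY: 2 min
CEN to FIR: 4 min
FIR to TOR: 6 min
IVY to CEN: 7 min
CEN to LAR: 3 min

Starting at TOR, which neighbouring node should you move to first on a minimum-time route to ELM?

Candidate routes:
TOR - FIR - QRY - ELM: 6+2+6 = 14
TOR - FIR - QRY - CEN - HUB - ELM: 6+2+4+3+2 = 17
TOR - FIR - CEN - HUB - ELM: 6+4+3+2 = 15
TOR - IVY - CEN - HUB - ELM: 4+7+3+2 = 16
Cheapest is TOR - FIR - QRY - ELM at 14 min.
So from TOR the first move is to FIR.

FIR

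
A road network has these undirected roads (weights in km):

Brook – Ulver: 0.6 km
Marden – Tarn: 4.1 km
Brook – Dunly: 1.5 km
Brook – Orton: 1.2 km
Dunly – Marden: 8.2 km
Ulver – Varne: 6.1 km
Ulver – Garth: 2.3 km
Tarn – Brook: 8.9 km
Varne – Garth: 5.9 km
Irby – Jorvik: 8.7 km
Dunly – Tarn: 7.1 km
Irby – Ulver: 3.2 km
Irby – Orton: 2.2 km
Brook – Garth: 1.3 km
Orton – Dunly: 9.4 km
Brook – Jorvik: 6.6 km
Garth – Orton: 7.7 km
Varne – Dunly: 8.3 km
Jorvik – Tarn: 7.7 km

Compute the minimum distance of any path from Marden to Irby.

Candidate routes:
Marden → Tarn → Dunly → Brook → Orton → Irby: 4.1+7.1+1.5+1.2+2.2 = 16.1
Marden → Dunly → Brook → Ulver → Irby: 8.2+1.5+0.6+3.2 = 13.5
Marden → Dunly → Brook → Orton → Irby: 8.2+1.5+1.2+2.2 = 13.1
Cheapest is Marden → Dunly → Brook → Orton → Irby at 13.1 km.

13.1 km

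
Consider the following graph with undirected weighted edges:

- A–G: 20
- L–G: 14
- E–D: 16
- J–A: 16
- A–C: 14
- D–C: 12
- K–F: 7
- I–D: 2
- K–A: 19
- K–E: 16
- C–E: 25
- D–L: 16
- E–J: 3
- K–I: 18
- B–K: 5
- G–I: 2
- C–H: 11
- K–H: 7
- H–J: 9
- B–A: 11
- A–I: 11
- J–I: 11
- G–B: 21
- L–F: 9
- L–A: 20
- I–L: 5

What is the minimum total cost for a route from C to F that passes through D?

28

Shortest C→D: C–D = 12
Shortest D→F: D–I–L–F = 16
Total via D: 12 + 16 = 28.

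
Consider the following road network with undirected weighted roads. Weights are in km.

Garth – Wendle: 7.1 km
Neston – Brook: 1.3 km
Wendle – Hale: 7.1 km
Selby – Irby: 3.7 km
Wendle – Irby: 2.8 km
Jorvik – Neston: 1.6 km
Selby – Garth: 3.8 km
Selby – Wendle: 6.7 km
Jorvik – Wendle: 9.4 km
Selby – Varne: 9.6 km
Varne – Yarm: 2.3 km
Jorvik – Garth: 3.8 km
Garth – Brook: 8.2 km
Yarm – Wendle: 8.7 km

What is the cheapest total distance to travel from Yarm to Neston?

Settle nodes by increasing distance from Yarm:
Yarm: 0
Varne: 2.3  (via Yarm)
Wendle: 8.7  (via Yarm)
Irby: 11.5  (via Wendle)
Selby: 11.9  (via Varne)
Garth: 15.7  (via Selby)
Hale: 15.8  (via Wendle)
Jorvik: 18.1  (via Wendle)
Neston: 19.7  (via Jorvik)
Shortest route: Yarm → Wendle → Jorvik → Neston = 19.7 km.

19.7 km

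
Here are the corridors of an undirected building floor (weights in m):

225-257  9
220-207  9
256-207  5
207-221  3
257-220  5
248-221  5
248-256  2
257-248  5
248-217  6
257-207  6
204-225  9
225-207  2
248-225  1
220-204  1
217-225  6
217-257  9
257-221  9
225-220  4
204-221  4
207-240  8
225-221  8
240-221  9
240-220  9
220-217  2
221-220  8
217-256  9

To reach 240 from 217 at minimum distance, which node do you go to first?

Enumerating some paths:
217 → 220 → 204 → 221 → 240: 2+1+4+9 = 16
217 → 220 → 240: 2+9 = 11
217 → 220 → 225 → 207 → 240: 2+4+2+8 = 16
The minimum is 11 m via 217 → 220 → 240.
So from 217 the first move is to 220.

220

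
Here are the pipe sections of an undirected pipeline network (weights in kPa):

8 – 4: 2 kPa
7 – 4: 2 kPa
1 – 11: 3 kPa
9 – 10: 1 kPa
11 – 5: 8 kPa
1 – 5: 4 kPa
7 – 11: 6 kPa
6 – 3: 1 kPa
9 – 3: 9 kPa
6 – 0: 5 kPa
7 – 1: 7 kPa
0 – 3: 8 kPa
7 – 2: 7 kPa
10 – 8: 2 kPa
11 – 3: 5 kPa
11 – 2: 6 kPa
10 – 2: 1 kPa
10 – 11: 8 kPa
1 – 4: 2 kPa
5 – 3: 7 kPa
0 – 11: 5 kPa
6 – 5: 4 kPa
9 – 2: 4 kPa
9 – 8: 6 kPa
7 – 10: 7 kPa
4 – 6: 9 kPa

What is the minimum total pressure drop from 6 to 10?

Enumerating some paths:
6 → 3 → 11 → 10: 1+5+8 = 14
6 → 3 → 11 → 2 → 10: 1+5+6+1 = 13
6 → 3 → 9 → 10: 1+9+1 = 11
6 → 4 → 8 → 10: 9+2+2 = 13
Cheapest is 6 → 3 → 9 → 10 at 11 kPa.

11 kPa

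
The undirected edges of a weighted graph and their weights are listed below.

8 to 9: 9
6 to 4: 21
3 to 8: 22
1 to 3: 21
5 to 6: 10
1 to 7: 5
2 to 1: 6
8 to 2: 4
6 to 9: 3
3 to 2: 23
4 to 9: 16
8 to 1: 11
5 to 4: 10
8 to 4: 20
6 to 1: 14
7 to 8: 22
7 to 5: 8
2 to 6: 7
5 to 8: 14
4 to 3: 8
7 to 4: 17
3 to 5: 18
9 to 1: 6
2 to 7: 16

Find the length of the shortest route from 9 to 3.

24

Candidate routes:
9 - 4 - 3: 16+8 = 24
9 - 1 - 3: 6+21 = 27
9 - 6 - 5 - 4 - 3: 3+10+10+8 = 31
The minimum is 24 via 9 - 4 - 3.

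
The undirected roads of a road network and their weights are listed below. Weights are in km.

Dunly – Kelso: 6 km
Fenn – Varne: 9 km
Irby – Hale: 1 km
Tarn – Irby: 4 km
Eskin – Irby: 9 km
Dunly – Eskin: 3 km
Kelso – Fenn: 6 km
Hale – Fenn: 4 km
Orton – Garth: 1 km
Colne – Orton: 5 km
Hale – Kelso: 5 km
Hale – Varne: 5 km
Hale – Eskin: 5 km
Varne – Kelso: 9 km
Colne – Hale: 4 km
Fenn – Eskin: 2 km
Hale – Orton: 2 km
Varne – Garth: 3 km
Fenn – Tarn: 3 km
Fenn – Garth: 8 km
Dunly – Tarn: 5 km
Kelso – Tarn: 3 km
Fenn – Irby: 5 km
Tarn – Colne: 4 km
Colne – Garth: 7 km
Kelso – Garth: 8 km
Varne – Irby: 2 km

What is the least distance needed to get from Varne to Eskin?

8 km

Running Dijkstra from Varne:
Varne: 0
Irby: 2  (via Varne)
Garth: 3  (via Varne)
Hale: 3  (via Irby)
Orton: 4  (via Garth)
Tarn: 6  (via Irby)
Fenn: 7  (via Irby)
Colne: 7  (via Hale)
Kelso: 8  (via Hale)
Eskin: 8  (via Hale)
Shortest route: Varne–Irby–Hale–Eskin = 8 km.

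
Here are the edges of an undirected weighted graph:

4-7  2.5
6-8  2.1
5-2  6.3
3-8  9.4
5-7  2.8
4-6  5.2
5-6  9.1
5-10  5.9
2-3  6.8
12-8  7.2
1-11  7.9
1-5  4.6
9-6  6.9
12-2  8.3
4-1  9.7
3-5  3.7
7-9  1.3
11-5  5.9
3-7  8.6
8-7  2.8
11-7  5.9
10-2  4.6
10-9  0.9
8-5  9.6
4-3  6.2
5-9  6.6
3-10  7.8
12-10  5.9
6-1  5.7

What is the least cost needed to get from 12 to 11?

Compare a few routes:
12–10–9–7–11: 5.9+0.9+1.3+5.9 = 14
12–8–7–11: 7.2+2.8+5.9 = 15.9
12–10–9–7–5–11: 5.9+0.9+1.3+2.8+5.9 = 16.8
Cheapest is 12–10–9–7–11 at 14.

14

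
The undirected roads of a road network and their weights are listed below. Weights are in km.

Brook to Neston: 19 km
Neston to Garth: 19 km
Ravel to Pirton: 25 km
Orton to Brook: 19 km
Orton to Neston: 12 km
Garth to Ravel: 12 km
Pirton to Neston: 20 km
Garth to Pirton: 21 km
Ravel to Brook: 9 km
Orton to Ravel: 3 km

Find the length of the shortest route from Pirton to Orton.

28 km

Compare a few routes:
Pirton - Ravel - Orton: 25+3 = 28
Pirton - Neston - Orton: 20+12 = 32
Cheapest is Pirton - Ravel - Orton at 28 km.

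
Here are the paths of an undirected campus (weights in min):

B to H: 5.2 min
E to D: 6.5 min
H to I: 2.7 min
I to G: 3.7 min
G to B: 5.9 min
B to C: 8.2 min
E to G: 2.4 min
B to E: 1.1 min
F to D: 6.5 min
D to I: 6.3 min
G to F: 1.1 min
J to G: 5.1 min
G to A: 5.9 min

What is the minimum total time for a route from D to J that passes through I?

15.1 min

Best D to I: D–I costing 6.3
Best I to J: I–G–J costing 8.8
Total via I: 6.3 + 8.8 = 15.1 min.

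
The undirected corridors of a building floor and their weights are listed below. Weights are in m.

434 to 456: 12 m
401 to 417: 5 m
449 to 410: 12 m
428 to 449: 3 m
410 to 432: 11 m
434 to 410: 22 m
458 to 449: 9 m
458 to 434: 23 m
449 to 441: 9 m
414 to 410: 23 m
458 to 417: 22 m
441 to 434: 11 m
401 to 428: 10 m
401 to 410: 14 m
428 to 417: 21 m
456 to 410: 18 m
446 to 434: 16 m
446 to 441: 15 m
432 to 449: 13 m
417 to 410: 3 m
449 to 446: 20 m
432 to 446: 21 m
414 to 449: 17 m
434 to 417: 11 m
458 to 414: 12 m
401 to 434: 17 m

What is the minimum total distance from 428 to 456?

Enumerating some paths:
428 - 401 - 417 - 434 - 456: 10+5+11+12 = 38
428 - 449 - 410 - 456: 3+12+18 = 33
428 - 401 - 417 - 410 - 456: 10+5+3+18 = 36
428 - 449 - 441 - 434 - 456: 3+9+11+12 = 35
Cheapest is 428 - 449 - 410 - 456 at 33 m.

33 m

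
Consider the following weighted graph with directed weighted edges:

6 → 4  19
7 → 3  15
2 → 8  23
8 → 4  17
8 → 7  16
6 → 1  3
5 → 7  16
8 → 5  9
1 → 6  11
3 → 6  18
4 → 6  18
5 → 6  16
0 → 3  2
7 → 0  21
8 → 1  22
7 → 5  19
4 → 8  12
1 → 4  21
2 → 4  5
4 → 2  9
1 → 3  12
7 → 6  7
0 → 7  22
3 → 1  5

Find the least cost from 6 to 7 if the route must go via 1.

Shortest 6→1: 6–1 = 3
Best 1 to 7: 1–4–8–7 costing 49
Total via 1: 3 + 49 = 52.

52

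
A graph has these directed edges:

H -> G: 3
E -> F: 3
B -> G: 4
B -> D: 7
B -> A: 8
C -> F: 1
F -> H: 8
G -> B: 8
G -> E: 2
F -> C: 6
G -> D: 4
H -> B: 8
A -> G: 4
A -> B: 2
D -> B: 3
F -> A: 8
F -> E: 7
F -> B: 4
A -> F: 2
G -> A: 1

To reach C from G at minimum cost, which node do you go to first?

A

Enumerating some paths:
G–A–F–C: 1+2+6 = 9
G–E–F–C: 2+3+6 = 11
The minimum is 9 via G–A–F–C.
So from G the first move is to A.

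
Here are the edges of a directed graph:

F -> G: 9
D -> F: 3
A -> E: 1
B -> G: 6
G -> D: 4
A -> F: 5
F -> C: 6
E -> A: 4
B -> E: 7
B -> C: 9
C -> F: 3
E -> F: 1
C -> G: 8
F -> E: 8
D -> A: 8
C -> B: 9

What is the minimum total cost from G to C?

Candidate routes:
G → D → F → C: 4+3+6 = 13
G → D → A → F → C: 4+8+5+6 = 23
G → D → A → E → F → C: 4+8+1+1+6 = 20
The minimum is 13 via G → D → F → C.

13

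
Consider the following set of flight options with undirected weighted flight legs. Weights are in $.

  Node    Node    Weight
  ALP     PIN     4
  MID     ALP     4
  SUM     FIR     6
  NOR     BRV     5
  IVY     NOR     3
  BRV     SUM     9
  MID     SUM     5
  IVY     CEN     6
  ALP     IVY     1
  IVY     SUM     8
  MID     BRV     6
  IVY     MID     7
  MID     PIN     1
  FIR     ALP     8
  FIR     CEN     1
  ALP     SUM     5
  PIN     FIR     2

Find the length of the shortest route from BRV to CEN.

Settle nodes by increasing distance from BRV:
BRV: 0
NOR: 5  (via BRV)
MID: 6  (via BRV)
PIN: 7  (via MID)
IVY: 8  (via NOR)
SUM: 9  (via BRV)
FIR: 9  (via PIN)
ALP: 9  (via IVY)
CEN: 10  (via FIR)
Shortest route: BRV–MID–PIN–FIR–CEN = $10.

$10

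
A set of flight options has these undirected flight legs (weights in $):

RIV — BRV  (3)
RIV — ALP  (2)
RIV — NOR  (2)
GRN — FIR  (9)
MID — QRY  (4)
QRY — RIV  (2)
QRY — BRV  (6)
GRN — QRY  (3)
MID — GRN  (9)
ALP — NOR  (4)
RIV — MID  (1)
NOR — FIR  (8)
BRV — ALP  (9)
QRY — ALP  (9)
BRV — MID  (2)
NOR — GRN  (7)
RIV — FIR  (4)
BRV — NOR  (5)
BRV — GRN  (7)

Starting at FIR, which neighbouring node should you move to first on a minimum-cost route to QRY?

Candidate routes:
FIR–RIV–QRY: 4+2 = 6
FIR–NOR–RIV–QRY: 8+2+2 = 12
FIR–RIV–MID–QRY: 4+1+4 = 9
FIR–GRN–QRY: 9+3 = 12
The minimum is $6 via FIR–RIV–QRY.
So from FIR the first move is to RIV.

RIV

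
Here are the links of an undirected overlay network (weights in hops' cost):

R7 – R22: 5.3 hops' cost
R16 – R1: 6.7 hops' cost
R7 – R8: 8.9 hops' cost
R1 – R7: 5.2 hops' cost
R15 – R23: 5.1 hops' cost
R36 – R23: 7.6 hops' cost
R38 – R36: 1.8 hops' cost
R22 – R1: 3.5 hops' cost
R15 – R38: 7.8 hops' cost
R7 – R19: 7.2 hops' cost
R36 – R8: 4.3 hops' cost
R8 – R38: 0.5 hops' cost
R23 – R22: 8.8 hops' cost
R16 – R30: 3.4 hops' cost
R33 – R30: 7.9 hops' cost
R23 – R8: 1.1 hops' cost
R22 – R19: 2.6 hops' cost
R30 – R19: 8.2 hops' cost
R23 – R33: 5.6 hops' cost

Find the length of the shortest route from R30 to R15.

Enumerating some paths:
R30 - R33 - R23 - R15: 7.9+5.6+5.1 = 18.6
R30 - R33 - R23 - R8 - R38 - R15: 7.9+5.6+1.1+0.5+7.8 = 22.9
The minimum is 18.6 hops' cost via R30 - R33 - R23 - R15.

18.6 hops' cost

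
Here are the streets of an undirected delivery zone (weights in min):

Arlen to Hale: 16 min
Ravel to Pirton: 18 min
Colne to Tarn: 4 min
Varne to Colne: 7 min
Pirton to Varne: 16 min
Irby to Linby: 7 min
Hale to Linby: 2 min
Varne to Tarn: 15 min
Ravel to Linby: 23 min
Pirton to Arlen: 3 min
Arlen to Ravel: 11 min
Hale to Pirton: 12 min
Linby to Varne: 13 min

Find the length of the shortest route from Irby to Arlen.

Shortest distances from Irby:
Irby: 0
Linby: 7  (via Irby)
Hale: 9  (via Linby)
Varne: 20  (via Linby)
Pirton: 21  (via Hale)
Arlen: 24  (via Pirton)
Shortest route: Irby–Linby–Hale–Pirton–Arlen = 24 min.

24 min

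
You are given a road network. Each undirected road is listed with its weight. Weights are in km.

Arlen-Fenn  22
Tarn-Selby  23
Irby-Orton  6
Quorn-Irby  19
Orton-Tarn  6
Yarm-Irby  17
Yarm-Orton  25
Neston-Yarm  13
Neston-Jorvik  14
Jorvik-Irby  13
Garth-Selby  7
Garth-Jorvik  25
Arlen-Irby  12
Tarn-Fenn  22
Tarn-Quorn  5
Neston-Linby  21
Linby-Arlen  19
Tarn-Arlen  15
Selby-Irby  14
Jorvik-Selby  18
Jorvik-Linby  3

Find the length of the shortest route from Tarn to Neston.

Running Dijkstra from Tarn:
Tarn: 0
Quorn: 5  (via Tarn)
Orton: 6  (via Tarn)
Irby: 12  (via Orton)
Arlen: 15  (via Tarn)
Fenn: 22  (via Tarn)
Selby: 23  (via Tarn)
Jorvik: 25  (via Irby)
Linby: 28  (via Jorvik)
Yarm: 29  (via Irby)
Garth: 30  (via Selby)
Neston: 39  (via Jorvik)
Shortest route: Tarn–Orton–Irby–Jorvik–Neston = 39 km.

39 km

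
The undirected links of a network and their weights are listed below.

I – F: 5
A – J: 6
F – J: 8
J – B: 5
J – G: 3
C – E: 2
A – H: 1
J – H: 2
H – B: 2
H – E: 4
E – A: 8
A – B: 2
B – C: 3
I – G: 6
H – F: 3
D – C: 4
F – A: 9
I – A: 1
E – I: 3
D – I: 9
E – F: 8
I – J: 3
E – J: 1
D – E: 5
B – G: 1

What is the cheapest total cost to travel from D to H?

8

Enumerating some paths:
D → C → B → H: 4+3+2 = 9
D → E → J → H: 5+1+2 = 8
D → C → E → J → H: 4+2+1+2 = 9
The minimum is 8 via D → E → J → H.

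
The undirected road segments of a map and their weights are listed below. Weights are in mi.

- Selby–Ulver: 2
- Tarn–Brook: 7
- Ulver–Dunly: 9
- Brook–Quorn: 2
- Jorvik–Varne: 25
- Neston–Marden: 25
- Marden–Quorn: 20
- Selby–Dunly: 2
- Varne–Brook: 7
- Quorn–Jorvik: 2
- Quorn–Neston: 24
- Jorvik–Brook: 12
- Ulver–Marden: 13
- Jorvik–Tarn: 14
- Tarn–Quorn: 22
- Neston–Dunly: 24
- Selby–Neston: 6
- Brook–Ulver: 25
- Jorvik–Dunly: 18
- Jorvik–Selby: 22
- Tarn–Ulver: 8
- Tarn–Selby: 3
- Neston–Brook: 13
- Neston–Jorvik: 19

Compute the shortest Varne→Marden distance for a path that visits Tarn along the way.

32 mi

Best Varne to Tarn: Varne → Brook → Tarn costing 14
Shortest Tarn→Marden: Tarn → Selby → Ulver → Marden = 18
Total via Tarn: 14 + 18 = 32 mi.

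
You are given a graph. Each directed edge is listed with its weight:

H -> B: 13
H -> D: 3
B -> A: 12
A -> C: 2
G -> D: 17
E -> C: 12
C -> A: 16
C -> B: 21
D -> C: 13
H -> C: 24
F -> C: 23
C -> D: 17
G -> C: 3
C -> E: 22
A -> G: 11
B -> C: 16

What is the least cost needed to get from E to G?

Candidate routes:
E - C - A - G: 12+16+11 = 39
E - C - B - A - G: 12+21+12+11 = 56
Cheapest is E - C - A - G at 39.

39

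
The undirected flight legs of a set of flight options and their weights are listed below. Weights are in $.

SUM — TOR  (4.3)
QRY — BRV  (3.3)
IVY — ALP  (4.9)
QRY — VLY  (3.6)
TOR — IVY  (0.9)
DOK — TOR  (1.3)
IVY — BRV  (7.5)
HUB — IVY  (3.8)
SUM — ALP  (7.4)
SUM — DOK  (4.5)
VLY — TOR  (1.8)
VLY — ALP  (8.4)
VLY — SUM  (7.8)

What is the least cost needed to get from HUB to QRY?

$10.1

Candidate routes:
HUB–IVY–TOR–VLY–QRY: 3.8+0.9+1.8+3.6 = 10.1
HUB–IVY–BRV–QRY: 3.8+7.5+3.3 = 14.6
The minimum is $10.1 via HUB–IVY–TOR–VLY–QRY.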